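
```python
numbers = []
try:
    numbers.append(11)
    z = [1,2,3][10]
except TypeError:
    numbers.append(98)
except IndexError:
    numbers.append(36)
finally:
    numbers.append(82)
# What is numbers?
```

Step-by-step execution trace:
1. try: `numbers.append(11)` → numbers = [11].
2. `z = [1,2,3][10]` raises IndexError.
3. `except TypeError` does not match IndexError; skipped.
4. `except IndexError` matches → `numbers.append(36)` → numbers = [11, 36].
5. finally always runs: `numbers.append(82)` → numbers = [11, 36, 82].
Result: [11, 36, 82]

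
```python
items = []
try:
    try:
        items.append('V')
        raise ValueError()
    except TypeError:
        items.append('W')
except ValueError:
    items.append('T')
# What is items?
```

Step-by-step execution trace:
1. Inner try: `items.append('V')` → items = ['V'].
2. `raise ValueError()` raises ValueError.
3. Inner `except TypeError` does not match ValueError; exception propagates to outer try.
4. Outer `except ValueError` matches → `items.append('T')` → items = ['V', 'T'].
Result: ['V', 'T']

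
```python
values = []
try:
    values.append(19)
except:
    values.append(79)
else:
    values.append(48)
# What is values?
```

Step-by-step execution trace:
1. try: `values.append(19)` → values = [19]. No exception raised.
2. `except` is skipped.
3. `else` runs (try completed without exception): `values.append(48)` → values = [19, 48].
Result: [19, 48]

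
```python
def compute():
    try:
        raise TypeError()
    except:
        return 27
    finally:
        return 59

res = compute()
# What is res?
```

Step-by-step execution trace:
1. `compute()` enters try: `raise TypeError()` raises TypeError.
2. bare `except` matches → `return 27` sets pending return value 27.
3. Before returning, `finally: return 59` runs and overrides the pending return.
4. compute() returns 59 → res = 59.
Result: 59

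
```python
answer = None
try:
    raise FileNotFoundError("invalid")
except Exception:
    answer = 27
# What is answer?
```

Step-by-step execution trace:
1. `raise FileNotFoundError(...)` raises FileNotFoundError.
2. `except Exception` matches (FileNotFoundError is a subclass of Exception) → answer = 27.
Result: 27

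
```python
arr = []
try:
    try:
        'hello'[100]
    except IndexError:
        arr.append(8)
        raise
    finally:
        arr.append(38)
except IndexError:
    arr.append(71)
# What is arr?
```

Step-by-step execution trace:
1. Inner try: `'hello'[100]` raises IndexError.
2. Inner `except IndexError` matches → `arr.append(8)` → arr = [8].
3. bare `raise` re-raises IndexError.
4. Inner `finally` runs during unwinding: `arr.append(38)` → arr = [8, 38].
5. Outer `except IndexError` matches → `arr.append(71)` → arr = [8, 38, 71].
Result: [8, 38, 71]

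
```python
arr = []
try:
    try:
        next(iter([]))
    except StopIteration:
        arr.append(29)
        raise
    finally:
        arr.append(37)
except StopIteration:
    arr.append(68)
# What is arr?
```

Step-by-step execution trace:
1. Inner try: `next(iter([]))` raises StopIteration.
2. Inner `except StopIteration` matches → `arr.append(29)` → arr = [29].
3. bare `raise` re-raises StopIteration.
4. Inner `finally` runs during unwinding: `arr.append(37)` → arr = [29, 37].
5. Outer `except StopIteration` matches → `arr.append(68)` → arr = [29, 37, 68].
Result: [29, 37, 68]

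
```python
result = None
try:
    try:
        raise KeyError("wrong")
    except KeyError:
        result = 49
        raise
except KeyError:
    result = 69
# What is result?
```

Step-by-step execution trace:
1. Inner try: `raise KeyError("wrong")` raises KeyError.
2. Inner `except KeyError` matches → result = 49.
3. bare `raise` re-raises the same KeyError.
4. Outer `except KeyError` matches → result = 69.
Result: 69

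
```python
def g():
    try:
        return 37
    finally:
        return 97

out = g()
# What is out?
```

Step-by-step execution trace:
1. `g()` enters try: `return 37` sets pending return value 37.
2. Before returning, `finally: return 97` runs and overrides the pending return.
3. g() returns 97 → out = 97.
Result: 97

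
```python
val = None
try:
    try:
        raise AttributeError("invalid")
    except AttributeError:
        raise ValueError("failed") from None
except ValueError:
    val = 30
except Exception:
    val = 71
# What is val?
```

Step-by-step execution trace:
1. Inner try raises AttributeError; inner `except AttributeError` catches it.
2. `raise ValueError(...) from None` raises ValueError (from None suppresses __context__, but the active exception is still ValueError).
3. Outer `except ValueError` matches → val = 30.
4. `except Exception` is not reached.
Result: 30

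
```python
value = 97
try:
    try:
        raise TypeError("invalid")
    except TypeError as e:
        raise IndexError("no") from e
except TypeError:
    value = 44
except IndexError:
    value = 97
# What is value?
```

Step-by-step execution trace:
1. Inner try raises TypeError; inner `except TypeError as e` catches it.
2. `raise IndexError(...) from e` raises IndexError (TypeError is attached as __cause__, but only IndexError is active).
3. Outer `except TypeError` does not match IndexError; skipped.
4. Outer `except IndexError` matches → value = 97.
Result: 97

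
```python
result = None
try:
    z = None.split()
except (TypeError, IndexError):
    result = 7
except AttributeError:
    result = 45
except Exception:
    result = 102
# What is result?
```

Step-by-step execution trace:
1. `z = None.split()` raises AttributeError.
2. `except (TypeError, IndexError)` does not match AttributeError; skipped.
3. `except AttributeError` matches (exact type match) → result = 45.
4. `except Exception` is not reached.
Result: 45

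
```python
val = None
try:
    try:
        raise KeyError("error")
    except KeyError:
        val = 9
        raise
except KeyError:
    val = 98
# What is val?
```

Step-by-step execution trace:
1. Inner try: `raise KeyError("error")` raises KeyError.
2. Inner `except KeyError` matches → val = 9.
3. bare `raise` re-raises the same KeyError.
4. Outer `except KeyError` matches → val = 98.
Result: 98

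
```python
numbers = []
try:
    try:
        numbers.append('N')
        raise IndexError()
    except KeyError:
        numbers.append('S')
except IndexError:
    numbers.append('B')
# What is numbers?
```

Step-by-step execution trace:
1. Inner try: `numbers.append('N')` → numbers = ['N'].
2. `raise IndexError()` raises IndexError.
3. Inner `except KeyError` does not match IndexError; exception propagates to outer try.
4. Outer `except IndexError` matches → `numbers.append('B')` → numbers = ['N', 'B'].
Result: ['N', 'B']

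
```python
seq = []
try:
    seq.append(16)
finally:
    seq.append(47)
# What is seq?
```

Step-by-step execution trace:
1. try: `seq.append(16)` → seq = [16].
2. The try body completes without raising.
3. finally always runs: `seq.append(47)` → seq = [16, 47].
Result: [16, 47]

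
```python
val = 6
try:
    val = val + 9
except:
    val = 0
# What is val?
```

Step-by-step execution trace:
1. val starts at 6.
2. try: `val = val + 9` → val = 15. No exception raised.
3. `except` is skipped.
Result: 15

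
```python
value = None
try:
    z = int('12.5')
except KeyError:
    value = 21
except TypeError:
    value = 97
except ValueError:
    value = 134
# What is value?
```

Step-by-step execution trace:
1. `z = int('12.5')` raises ValueError.
2. `except KeyError` does not match ValueError; skipped.
3. `except TypeError` does not match ValueError; skipped.
4. `except ValueError` matches → value = 134.
Result: 134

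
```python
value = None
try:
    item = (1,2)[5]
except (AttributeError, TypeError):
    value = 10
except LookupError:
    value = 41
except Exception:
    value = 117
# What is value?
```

Step-by-step execution trace:
1. `item = (1,2)[5]` raises IndexError.
2. `except (AttributeError, TypeError)` does not match IndexError; skipped.
3. `except LookupError` matches (IndexError is a subclass of LookupError) → value = 41.
4. `except Exception` is not reached.
Result: 41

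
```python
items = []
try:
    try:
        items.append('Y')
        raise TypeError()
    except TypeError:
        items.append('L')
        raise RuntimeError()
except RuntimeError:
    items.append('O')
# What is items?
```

Step-by-step execution trace:
1. Inner try: `items.append('Y')` → items = ['Y'].
2. `raise TypeError()` raises TypeError.
3. Inner `except TypeError` matches → `items.append('L')` → items = ['Y', 'L'].
4. `raise RuntimeError()` raises RuntimeError; propagates to outer try.
5. Outer `except RuntimeError` matches → `items.append('O')` → items = ['Y', 'L', 'O'].
Result: ['Y', 'L', 'O']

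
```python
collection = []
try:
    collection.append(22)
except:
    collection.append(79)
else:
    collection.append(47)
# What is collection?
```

Step-by-step execution trace:
1. try: `collection.append(22)` → collection = [22]. No exception raised.
2. `except` is skipped.
3. `else` runs (try completed without exception): `collection.append(47)` → collection = [22, 47].
Result: [22, 47]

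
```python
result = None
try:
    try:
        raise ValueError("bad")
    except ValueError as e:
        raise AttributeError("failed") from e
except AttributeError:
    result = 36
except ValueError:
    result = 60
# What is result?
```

Step-by-step execution trace:
1. Inner try raises ValueError; inner `except ValueError as e` catches it.
2. `raise AttributeError(...) from e` raises AttributeError (ValueError is attached as __cause__, but only AttributeError is active).
3. Outer `except AttributeError` matches → result = 36.
4. `except ValueError` is not reached.
Result: 36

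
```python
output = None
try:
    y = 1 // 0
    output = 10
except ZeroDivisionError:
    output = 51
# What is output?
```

Step-by-step execution trace:
1. `y = 1 // 0` raises ZeroDivisionError.
2. `output = 10` is not reached.
3. `except ZeroDivisionError` matches → output = 51.
Result: 51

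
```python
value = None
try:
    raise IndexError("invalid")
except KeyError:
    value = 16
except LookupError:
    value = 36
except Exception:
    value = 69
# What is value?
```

Step-by-step execution trace:
1. `raise IndexError(...)` raises IndexError.
2. `except KeyError` does not match (IndexError is not a subclass of KeyError); skipped.
3. `except LookupError` matches (IndexError is a subclass of LookupError) → value = 36.
4. `except Exception` is not reached.
Result: 36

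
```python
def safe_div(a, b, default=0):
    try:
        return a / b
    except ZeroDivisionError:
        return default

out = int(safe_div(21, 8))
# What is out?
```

Step-by-step execution trace:
1. `safe_div(21, 8)` enters try: `return 21 / 8` → returns 2.625. No exception raised.
2. `except ZeroDivisionError` is skipped.
3. `int(2.625)` → 2 → out = 2.
Result: 2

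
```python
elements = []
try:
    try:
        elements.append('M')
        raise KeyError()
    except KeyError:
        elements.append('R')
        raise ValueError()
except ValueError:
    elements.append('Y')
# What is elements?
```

Step-by-step execution trace:
1. Inner try: `elements.append('M')` → elements = ['M'].
2. `raise KeyError()` raises KeyError.
3. Inner `except KeyError` matches → `elements.append('R')` → elements = ['M', 'R'].
4. `raise ValueError()` raises ValueError; propagates to outer try.
5. Outer `except ValueError` matches → `elements.append('Y')` → elements = ['M', 'R', 'Y'].
Result: ['M', 'R', 'Y']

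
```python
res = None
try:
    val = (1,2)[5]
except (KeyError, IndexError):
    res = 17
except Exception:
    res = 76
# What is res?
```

Step-by-step execution trace:
1. `val = (1,2)[5]` raises IndexError.
2. `except (KeyError, IndexError)` matches (IndexError is in the tuple) → res = 17.
3. `except Exception` is not reached.
Result: 17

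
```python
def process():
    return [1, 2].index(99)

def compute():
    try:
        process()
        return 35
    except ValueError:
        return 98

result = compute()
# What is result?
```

Step-by-step execution trace:
1. `compute()` calls `process()`.
2. `process()` evaluates `[1, 2].index(99)`, which raises ValueError; it propagates to the caller.
3. `return 35` is not reached.
4. `except ValueError` in compute matches → returns 98.
5. result = 98.
Result: 98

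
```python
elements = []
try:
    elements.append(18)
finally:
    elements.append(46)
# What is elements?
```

Step-by-step execution trace:
1. try: `elements.append(18)` → elements = [18].
2. The try body completes without raising.
3. finally always runs: `elements.append(46)` → elements = [18, 46].
Result: [18, 46]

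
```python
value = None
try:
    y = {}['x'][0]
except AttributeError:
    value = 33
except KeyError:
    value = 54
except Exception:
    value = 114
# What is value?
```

Step-by-step execution trace:
1. `y = {}['x'][0]` raises KeyError.
2. `except AttributeError` does not match KeyError; skipped.
3. `except KeyError` matches → value = 54.
4. Remaining except clauses are skipped.
Result: 54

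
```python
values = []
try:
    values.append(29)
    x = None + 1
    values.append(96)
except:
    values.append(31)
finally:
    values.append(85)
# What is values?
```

Step-by-step execution trace:
1. try: `values.append(29)` → values = [29].
2. `x = None + 1` raises TypeError; `values.append(96)` is not reached.
3. bare `except` matches → `values.append(31)` → values = [29, 31].
4. finally always runs: `values.append(85)` → values = [29, 31, 85].
Result: [29, 31, 85]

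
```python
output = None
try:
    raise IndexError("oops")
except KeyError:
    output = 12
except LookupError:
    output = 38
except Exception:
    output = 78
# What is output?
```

Step-by-step execution trace:
1. `raise IndexError(...)` raises IndexError.
2. `except KeyError` does not match (IndexError is not a subclass of KeyError); skipped.
3. `except LookupError` matches (IndexError is a subclass of LookupError) → output = 38.
4. `except Exception` is not reached.
Result: 38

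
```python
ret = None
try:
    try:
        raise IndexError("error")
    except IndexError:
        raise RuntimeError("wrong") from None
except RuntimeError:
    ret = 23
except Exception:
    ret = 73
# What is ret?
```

Step-by-step execution trace:
1. Inner try raises IndexError; inner `except IndexError` catches it.
2. `raise RuntimeError(...) from None` raises RuntimeError (from None suppresses __context__, but the active exception is still RuntimeError).
3. Outer `except RuntimeError` matches → ret = 23.
4. `except Exception` is not reached.
Result: 23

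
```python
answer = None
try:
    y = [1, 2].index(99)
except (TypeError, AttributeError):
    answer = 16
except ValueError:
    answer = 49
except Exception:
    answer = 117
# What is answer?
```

Step-by-step execution trace:
1. `y = [1, 2].index(99)` raises ValueError.
2. `except (TypeError, AttributeError)` does not match ValueError; skipped.
3. `except ValueError` matches (exact type match) → answer = 49.
4. `except Exception` is not reached.
Result: 49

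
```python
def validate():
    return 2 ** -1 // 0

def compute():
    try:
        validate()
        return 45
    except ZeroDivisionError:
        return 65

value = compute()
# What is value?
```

Step-by-step execution trace:
1. `compute()` calls `validate()`.
2. `validate()` evaluates `2 ** -1 // 0`, which raises ZeroDivisionError; it propagates to the caller.
3. `return 45` is not reached.
4. `except ZeroDivisionError` in compute matches → returns 65.
5. value = 65.
Result: 65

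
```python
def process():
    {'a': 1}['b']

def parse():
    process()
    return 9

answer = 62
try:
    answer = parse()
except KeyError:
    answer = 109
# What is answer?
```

Step-by-step execution trace:
1. answer starts at 62.
2. try: `parse()` calls `process()`.
3. `process()` evaluates `{'a': 1}['b']`, which raises KeyError; it propagates through parse (uncaught).
4. `return 9` in parse is not reached; the assignment to answer does not complete.
5. `except KeyError` matches → answer = 109.
Result: 109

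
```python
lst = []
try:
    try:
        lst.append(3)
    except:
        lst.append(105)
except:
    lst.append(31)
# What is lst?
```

Step-by-step execution trace:
1. Inner try: `lst.append(3)` → lst = [3]. No exception raised.
2. Inner `except` is skipped.
3. Inner try completes normally; outer `except` is skipped.
Result: [3]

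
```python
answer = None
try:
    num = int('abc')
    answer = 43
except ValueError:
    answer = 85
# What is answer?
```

Step-by-step execution trace:
1. `num = int('abc')` raises ValueError.
2. `answer = 43` is not reached.
3. `except ValueError` matches → answer = 85.
Result: 85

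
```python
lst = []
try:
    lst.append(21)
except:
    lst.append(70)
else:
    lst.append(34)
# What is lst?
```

Step-by-step execution trace:
1. try: `lst.append(21)` → lst = [21]. No exception raised.
2. `except` is skipped.
3. `else` runs (try completed without exception): `lst.append(34)` → lst = [21, 34].
Result: [21, 34]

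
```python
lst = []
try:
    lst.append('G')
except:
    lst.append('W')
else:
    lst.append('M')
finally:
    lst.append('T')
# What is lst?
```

Step-by-step execution trace:
1. try: `lst.append('G')` → lst = ['G']. No exception raised.
2. `except` is skipped.
3. `else` runs: `lst.append('M')` → lst = ['G', 'M'].
4. `finally` always runs: `lst.append('T')` → lst = ['G', 'M', 'T'].
Result: ['G', 'M', 'T']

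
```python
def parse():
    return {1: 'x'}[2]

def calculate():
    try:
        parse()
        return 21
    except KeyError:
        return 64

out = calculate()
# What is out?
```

Step-by-step execution trace:
1. `calculate()` calls `parse()`.
2. `parse()` evaluates `{1: 'x'}[2]`, which raises KeyError; it propagates to the caller.
3. `return 21` is not reached.
4. `except KeyError` in calculate matches → returns 64.
5. out = 64.
Result: 64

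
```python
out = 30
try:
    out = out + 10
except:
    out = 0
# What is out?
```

Step-by-step execution trace:
1. out starts at 30.
2. try: `out = out + 10` → out = 40. No exception raised.
3. `except` is skipped.
Result: 40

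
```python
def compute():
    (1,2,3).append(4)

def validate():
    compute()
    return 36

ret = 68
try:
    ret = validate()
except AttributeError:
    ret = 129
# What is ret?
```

Step-by-step execution trace:
1. ret starts at 68.
2. try: `validate()` calls `compute()`.
3. `compute()` evaluates `(1,2,3).append(4)`, which raises AttributeError; it propagates through validate (uncaught).
4. `return 36` in validate is not reached; the assignment to ret does not complete.
5. `except AttributeError` matches → ret = 129.
Result: 129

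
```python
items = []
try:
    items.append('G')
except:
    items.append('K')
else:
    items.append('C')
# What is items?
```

Step-by-step execution trace:
1. try: `items.append('G')` → items = ['G']. No exception raised.
2. `except` is skipped.
3. `else` runs (try completed without exception): `items.append('C')` → items = ['G', 'C'].
Result: ['G', 'C']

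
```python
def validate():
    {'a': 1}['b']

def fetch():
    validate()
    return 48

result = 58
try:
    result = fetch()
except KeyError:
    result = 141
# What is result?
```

Step-by-step execution trace:
1. result starts at 58.
2. try: `fetch()` calls `validate()`.
3. `validate()` evaluates `{'a': 1}['b']`, which raises KeyError; it propagates through fetch (uncaught).
4. `return 48` in fetch is not reached; the assignment to result does not complete.
5. `except KeyError` matches → result = 141.
Result: 141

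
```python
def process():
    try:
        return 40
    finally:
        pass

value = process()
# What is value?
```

Step-by-step execution trace:
1. `process()` enters try: `return 40` sets pending return value 40.
2. Before returning, `finally: pass` runs (no effect).
3. process() returns 40 → value = 40.
Result: 40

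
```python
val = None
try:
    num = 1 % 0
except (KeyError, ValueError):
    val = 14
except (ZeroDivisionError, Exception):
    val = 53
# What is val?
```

Step-by-step execution trace:
1. `num = 1 % 0` raises ZeroDivisionError.
2. `except (KeyError, ValueError)` does not match ZeroDivisionError; skipped.
3. `except (ZeroDivisionError, Exception)` matches (ZeroDivisionError is in the tuple) → val = 53.
Result: 53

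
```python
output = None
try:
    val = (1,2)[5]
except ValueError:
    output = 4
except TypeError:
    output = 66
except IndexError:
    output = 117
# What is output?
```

Step-by-step execution trace:
1. `val = (1,2)[5]` raises IndexError.
2. `except ValueError` does not match IndexError; skipped.
3. `except TypeError` does not match IndexError; skipped.
4. `except IndexError` matches → output = 117.
Result: 117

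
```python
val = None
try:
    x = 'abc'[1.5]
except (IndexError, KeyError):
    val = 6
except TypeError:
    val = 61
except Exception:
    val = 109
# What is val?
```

Step-by-step execution trace:
1. `x = 'abc'[1.5]` raises TypeError.
2. `except (IndexError, KeyError)` does not match TypeError; skipped.
3. `except TypeError` matches (exact type match) → val = 61.
4. `except Exception` is not reached.
Result: 61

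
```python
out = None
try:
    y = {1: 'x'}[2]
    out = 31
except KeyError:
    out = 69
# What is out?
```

Step-by-step execution trace:
1. `y = {1: 'x'}[2]` raises KeyError.
2. `out = 31` is not reached.
3. `except KeyError` matches → out = 69.
Result: 69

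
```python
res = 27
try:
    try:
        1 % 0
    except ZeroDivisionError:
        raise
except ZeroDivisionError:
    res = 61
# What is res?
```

Step-by-step execution trace:
1. Inner try: `1 % 0` raises ZeroDivisionError.
2. Inner `except ZeroDivisionError` matches; bare `raise` re-raises the same ZeroDivisionError.
3. Outer `except ZeroDivisionError` matches → res = 61.
Result: 61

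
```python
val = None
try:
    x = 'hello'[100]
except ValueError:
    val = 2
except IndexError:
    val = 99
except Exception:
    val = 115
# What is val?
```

Step-by-step execution trace:
1. `x = 'hello'[100]` raises IndexError.
2. `except ValueError` does not match IndexError; skipped.
3. `except IndexError` matches → val = 99.
4. Remaining except clauses are skipped.
Result: 99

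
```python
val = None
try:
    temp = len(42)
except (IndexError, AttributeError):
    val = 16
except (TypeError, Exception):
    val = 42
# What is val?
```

Step-by-step execution trace:
1. `temp = len(42)` raises TypeError.
2. `except (IndexError, AttributeError)` does not match TypeError; skipped.
3. `except (TypeError, Exception)` matches (TypeError is in the tuple) → val = 42.
Result: 42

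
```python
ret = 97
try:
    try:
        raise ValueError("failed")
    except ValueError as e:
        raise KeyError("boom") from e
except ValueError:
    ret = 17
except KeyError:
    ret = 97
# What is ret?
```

Step-by-step execution trace:
1. Inner try raises ValueError; inner `except ValueError as e` catches it.
2. `raise KeyError(...) from e` raises KeyError (ValueError is attached as __cause__, but only KeyError is active).
3. Outer `except ValueError` does not match KeyError; skipped.
4. Outer `except KeyError` matches → ret = 97.
Result: 97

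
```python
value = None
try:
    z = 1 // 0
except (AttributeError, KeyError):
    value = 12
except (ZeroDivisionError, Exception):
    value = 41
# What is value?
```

Step-by-step execution trace:
1. `z = 1 // 0` raises ZeroDivisionError.
2. `except (AttributeError, KeyError)` does not match ZeroDivisionError; skipped.
3. `except (ZeroDivisionError, Exception)` matches (ZeroDivisionError is in the tuple) → value = 41.
Result: 41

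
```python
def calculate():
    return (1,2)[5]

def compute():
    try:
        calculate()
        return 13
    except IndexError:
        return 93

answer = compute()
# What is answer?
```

Step-by-step execution trace:
1. `compute()` calls `calculate()`.
2. `calculate()` evaluates `(1,2)[5]`, which raises IndexError; it propagates to the caller.
3. `return 13` is not reached.
4. `except IndexError` in compute matches → returns 93.
5. answer = 93.
Result: 93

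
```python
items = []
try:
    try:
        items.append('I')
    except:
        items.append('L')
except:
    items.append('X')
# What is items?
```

Step-by-step execution trace:
1. Inner try: `items.append('I')` → items = ['I']. No exception raised.
2. Inner `except` is skipped.
3. Inner try completes normally; outer `except` is skipped.
Result: ['I']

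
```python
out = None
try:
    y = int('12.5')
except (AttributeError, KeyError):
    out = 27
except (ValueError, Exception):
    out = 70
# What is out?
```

Step-by-step execution trace:
1. `y = int('12.5')` raises ValueError.
2. `except (AttributeError, KeyError)` does not match ValueError; skipped.
3. `except (ValueError, Exception)` matches (ValueError is in the tuple) → out = 70.
Result: 70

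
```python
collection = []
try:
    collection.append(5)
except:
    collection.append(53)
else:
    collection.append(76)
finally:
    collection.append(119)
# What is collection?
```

Step-by-step execution trace:
1. try: `collection.append(5)` → collection = [5]. No exception raised.
2. `except` is skipped.
3. `else` runs: `collection.append(76)` → collection = [5, 76].
4. `finally` always runs: `collection.append(119)` → collection = [5, 76, 119].
Result: [5, 76, 119]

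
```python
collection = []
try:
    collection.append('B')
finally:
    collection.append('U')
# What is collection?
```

Step-by-step execution trace:
1. try: `collection.append('B')` → collection = ['B'].
2. The try body completes without raising.
3. finally always runs: `collection.append('U')` → collection = ['B', 'U'].
Result: ['B', 'U']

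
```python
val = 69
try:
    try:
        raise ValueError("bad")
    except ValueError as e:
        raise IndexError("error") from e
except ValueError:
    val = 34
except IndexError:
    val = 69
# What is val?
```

Step-by-step execution trace:
1. Inner try raises ValueError; inner `except ValueError as e` catches it.
2. `raise IndexError(...) from e` raises IndexError (ValueError is attached as __cause__, but only IndexError is active).
3. Outer `except ValueError` does not match IndexError; skipped.
4. Outer `except IndexError` matches → val = 69.
Result: 69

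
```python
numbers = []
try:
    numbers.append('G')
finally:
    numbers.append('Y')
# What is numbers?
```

Step-by-step execution trace:
1. try: `numbers.append('G')` → numbers = ['G'].
2. The try body completes without raising.
3. finally always runs: `numbers.append('Y')` → numbers = ['G', 'Y'].
Result: ['G', 'Y']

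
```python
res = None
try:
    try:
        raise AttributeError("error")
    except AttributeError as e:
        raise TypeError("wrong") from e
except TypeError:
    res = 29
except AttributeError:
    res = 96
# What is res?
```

Step-by-step execution trace:
1. Inner try raises AttributeError; inner `except AttributeError as e` catches it.
2. `raise TypeError(...) from e` raises TypeError (AttributeError is attached as __cause__, but only TypeError is active).
3. Outer `except TypeError` matches → res = 29.
4. `except AttributeError` is not reached.
Result: 29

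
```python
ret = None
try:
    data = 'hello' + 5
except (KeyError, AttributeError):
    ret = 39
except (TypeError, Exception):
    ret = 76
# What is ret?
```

Step-by-step execution trace:
1. `data = 'hello' + 5` raises TypeError.
2. `except (KeyError, AttributeError)` does not match TypeError; skipped.
3. `except (TypeError, Exception)` matches (TypeError is in the tuple) → ret = 76.
Result: 76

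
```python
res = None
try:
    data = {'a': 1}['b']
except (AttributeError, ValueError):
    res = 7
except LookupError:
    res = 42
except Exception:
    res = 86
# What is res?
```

Step-by-step execution trace:
1. `data = {'a': 1}['b']` raises KeyError.
2. `except (AttributeError, ValueError)` does not match KeyError; skipped.
3. `except LookupError` matches (KeyError is a subclass of LookupError) → res = 42.
4. `except Exception` is not reached.
Result: 42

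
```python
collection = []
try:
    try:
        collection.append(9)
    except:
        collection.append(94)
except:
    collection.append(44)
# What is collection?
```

Step-by-step execution trace:
1. Inner try: `collection.append(9)` → collection = [9]. No exception raised.
2. Inner `except` is skipped.
3. Inner try completes normally; outer `except` is skipped.
Result: [9]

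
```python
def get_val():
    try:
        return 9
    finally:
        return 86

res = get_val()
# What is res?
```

Step-by-step execution trace:
1. `get_val()` enters try: `return 9` sets pending return value 9.
2. Before returning, `finally: return 86` runs and overrides the pending return.
3. get_val() returns 86 → res = 86.
Result: 86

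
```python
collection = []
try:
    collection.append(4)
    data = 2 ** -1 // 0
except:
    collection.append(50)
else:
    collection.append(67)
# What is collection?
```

Step-by-step execution trace:
1. try: `collection.append(4)` → collection = [4].
2. `data = 2 ** -1 // 0` raises ZeroDivisionError.
3. bare `except` matches → `collection.append(50)` → collection = [4, 50].
4. `else` is skipped (an exception was raised).
Result: [4, 50]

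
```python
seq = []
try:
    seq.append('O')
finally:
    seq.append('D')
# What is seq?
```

Step-by-step execution trace:
1. try: `seq.append('O')` → seq = ['O'].
2. The try body completes without raising.
3. finally always runs: `seq.append('D')` → seq = ['O', 'D'].
Result: ['O', 'D']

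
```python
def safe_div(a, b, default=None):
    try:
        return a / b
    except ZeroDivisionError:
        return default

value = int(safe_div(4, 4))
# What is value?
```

Step-by-step execution trace:
1. `safe_div(4, 4)` enters try: `return 4 / 4` → returns 1.0. No exception raised.
2. `except ZeroDivisionError` is skipped.
3. `int(1.0)` → 1 → value = 1.
Result: 1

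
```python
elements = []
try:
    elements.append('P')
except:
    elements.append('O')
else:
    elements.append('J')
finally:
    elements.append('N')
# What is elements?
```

Step-by-step execution trace:
1. try: `elements.append('P')` → elements = ['P']. No exception raised.
2. `except` is skipped.
3. `else` runs: `elements.append('J')` → elements = ['P', 'J'].
4. `finally` always runs: `elements.append('N')` → elements = ['P', 'J', 'N'].
Result: ['P', 'J', 'N']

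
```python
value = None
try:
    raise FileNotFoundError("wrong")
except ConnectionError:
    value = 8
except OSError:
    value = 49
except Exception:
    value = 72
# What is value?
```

Step-by-step execution trace:
1. `raise FileNotFoundError(...)` raises FileNotFoundError.
2. `except ConnectionError` does not match (FileNotFoundError is not a subclass of ConnectionError); skipped.
3. `except OSError` matches (FileNotFoundError is a subclass of OSError) → value = 49.
4. `except Exception` is not reached.
Result: 49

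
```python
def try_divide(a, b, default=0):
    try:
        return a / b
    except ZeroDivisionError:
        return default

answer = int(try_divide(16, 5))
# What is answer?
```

Step-by-step execution trace:
1. `try_divide(16, 5)` enters try: `return 16 / 5` → returns 3.2. No exception raised.
2. `except ZeroDivisionError` is skipped.
3. `int(3.2)` → 3 → answer = 3.
Result: 3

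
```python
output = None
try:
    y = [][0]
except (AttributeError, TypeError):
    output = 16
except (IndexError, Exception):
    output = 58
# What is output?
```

Step-by-step execution trace:
1. `y = [][0]` raises IndexError.
2. `except (AttributeError, TypeError)` does not match IndexError; skipped.
3. `except (IndexError, Exception)` matches (IndexError is in the tuple) → output = 58.
Result: 58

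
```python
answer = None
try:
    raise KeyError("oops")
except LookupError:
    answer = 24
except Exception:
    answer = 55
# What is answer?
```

Step-by-step execution trace:
1. `raise KeyError(...)` raises KeyError.
2. `except LookupError` matches (KeyError is a subclass of LookupError) → answer = 24.
3. `except Exception` is not reached.
Result: 24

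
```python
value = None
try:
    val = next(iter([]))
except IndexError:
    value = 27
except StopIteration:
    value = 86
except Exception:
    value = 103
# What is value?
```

Step-by-step execution trace:
1. `val = next(iter([]))` raises StopIteration.
2. `except IndexError` does not match StopIteration; skipped.
3. `except StopIteration` matches → value = 86.
4. Remaining except clauses are skipped.
Result: 86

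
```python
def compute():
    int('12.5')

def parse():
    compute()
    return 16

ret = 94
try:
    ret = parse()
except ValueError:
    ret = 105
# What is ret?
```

Step-by-step execution trace:
1. ret starts at 94.
2. try: `parse()` calls `compute()`.
3. `compute()` evaluates `int('12.5')`, which raises ValueError; it propagates through parse (uncaught).
4. `return 16` in parse is not reached; the assignment to ret does not complete.
5. `except ValueError` matches → ret = 105.
Result: 105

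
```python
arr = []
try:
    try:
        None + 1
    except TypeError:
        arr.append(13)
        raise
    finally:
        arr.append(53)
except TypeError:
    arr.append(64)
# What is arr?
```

Step-by-step execution trace:
1. Inner try: `None + 1` raises TypeError.
2. Inner `except TypeError` matches → `arr.append(13)` → arr = [13].
3. bare `raise` re-raises TypeError.
4. Inner `finally` runs during unwinding: `arr.append(53)` → arr = [13, 53].
5. Outer `except TypeError` matches → `arr.append(64)` → arr = [13, 53, 64].
Result: [13, 53, 64]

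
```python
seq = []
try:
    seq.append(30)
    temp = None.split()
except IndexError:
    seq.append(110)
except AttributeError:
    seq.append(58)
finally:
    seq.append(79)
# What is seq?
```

Step-by-step execution trace:
1. try: `seq.append(30)` → seq = [30].
2. `temp = None.split()` raises AttributeError.
3. `except IndexError` does not match AttributeError; skipped.
4. `except AttributeError` matches → `seq.append(58)` → seq = [30, 58].
5. finally always runs: `seq.append(79)` → seq = [30, 58, 79].
Result: [30, 58, 79]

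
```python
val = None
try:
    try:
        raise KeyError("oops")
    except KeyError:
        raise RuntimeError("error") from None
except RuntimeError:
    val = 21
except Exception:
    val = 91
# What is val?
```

Step-by-step execution trace:
1. Inner try raises KeyError; inner `except KeyError` catches it.
2. `raise RuntimeError(...) from None` raises RuntimeError (from None suppresses __context__, but the active exception is still RuntimeError).
3. Outer `except RuntimeError` matches → val = 21.
4. `except Exception` is not reached.
Result: 21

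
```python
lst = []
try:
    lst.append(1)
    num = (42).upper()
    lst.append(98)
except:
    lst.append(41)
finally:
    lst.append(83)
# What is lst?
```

Step-by-step execution trace:
1. try: `lst.append(1)` → lst = [1].
2. `num = (42).upper()` raises AttributeError; `lst.append(98)` is not reached.
3. bare `except` matches → `lst.append(41)` → lst = [1, 41].
4. finally always runs: `lst.append(83)` → lst = [1, 41, 83].
Result: [1, 41, 83]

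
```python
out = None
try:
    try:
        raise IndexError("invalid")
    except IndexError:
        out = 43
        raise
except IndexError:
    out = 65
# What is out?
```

Step-by-step execution trace:
1. Inner try: `raise IndexError("invalid")` raises IndexError.
2. Inner `except IndexError` matches → out = 43.
3. bare `raise` re-raises the same IndexError.
4. Outer `except IndexError` matches → out = 65.
Result: 65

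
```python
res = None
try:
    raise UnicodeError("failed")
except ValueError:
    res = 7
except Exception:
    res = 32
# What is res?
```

Step-by-step execution trace:
1. `raise UnicodeError(...)` raises UnicodeError.
2. `except ValueError` matches (UnicodeError is a subclass of ValueError) → res = 7.
3. `except Exception` is not reached.
Result: 7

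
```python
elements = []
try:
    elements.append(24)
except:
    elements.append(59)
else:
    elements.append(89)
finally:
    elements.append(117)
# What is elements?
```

Step-by-step execution trace:
1. try: `elements.append(24)` → elements = [24]. No exception raised.
2. `except` is skipped.
3. `else` runs: `elements.append(89)` → elements = [24, 89].
4. `finally` always runs: `elements.append(117)` → elements = [24, 89, 117].
Result: [24, 89, 117]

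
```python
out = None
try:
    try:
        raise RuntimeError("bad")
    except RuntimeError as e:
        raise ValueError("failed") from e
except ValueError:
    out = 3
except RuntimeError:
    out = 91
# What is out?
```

Step-by-step execution trace:
1. Inner try raises RuntimeError; inner `except RuntimeError as e` catches it.
2. `raise ValueError(...) from e` raises ValueError (RuntimeError is attached as __cause__, but only ValueError is active).
3. Outer `except ValueError` matches → out = 3.
4. `except RuntimeError` is not reached.
Result: 3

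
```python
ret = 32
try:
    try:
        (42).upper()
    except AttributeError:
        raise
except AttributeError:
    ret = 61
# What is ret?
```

Step-by-step execution trace:
1. Inner try: `(42).upper()` raises AttributeError.
2. Inner `except AttributeError` matches; bare `raise` re-raises the same AttributeError.
3. Outer `except AttributeError` matches → ret = 61.
Result: 61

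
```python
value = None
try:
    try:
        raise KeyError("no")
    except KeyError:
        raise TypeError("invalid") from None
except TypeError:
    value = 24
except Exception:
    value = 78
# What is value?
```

Step-by-step execution trace:
1. Inner try raises KeyError; inner `except KeyError` catches it.
2. `raise TypeError(...) from None` raises TypeError (from None suppresses __context__, but the active exception is still TypeError).
3. Outer `except TypeError` matches → value = 24.
4. `except Exception` is not reached.
Result: 24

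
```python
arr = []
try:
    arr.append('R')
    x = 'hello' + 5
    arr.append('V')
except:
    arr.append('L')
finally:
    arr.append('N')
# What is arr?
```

Step-by-step execution trace:
1. try: `arr.append('R')` → arr = ['R'].
2. `x = 'hello' + 5` raises TypeError; `arr.append('V')` is not reached.
3. bare `except` matches → `arr.append('L')` → arr = ['R', 'L'].
4. finally always runs: `arr.append('N')` → arr = ['R', 'L', 'N'].
Result: ['R', 'L', 'N']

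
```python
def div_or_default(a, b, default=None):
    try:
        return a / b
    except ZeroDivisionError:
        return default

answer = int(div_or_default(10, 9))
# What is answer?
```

Step-by-step execution trace:
1. `div_or_default(10, 9)` enters try: `return 10 / 9` → returns 1.1111111111111112. No exception raised.
2. `except ZeroDivisionError` is skipped.
3. `int(1.1111111111111112)` → 1 → answer = 1.
Result: 1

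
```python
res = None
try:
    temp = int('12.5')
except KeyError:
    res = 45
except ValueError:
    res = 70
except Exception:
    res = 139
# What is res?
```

Step-by-step execution trace:
1. `temp = int('12.5')` raises ValueError.
2. `except KeyError` does not match ValueError; skipped.
3. `except ValueError` matches → res = 70.
4. Remaining except clauses are skipped.
Result: 70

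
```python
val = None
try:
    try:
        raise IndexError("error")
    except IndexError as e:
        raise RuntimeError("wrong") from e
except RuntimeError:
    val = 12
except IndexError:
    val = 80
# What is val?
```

Step-by-step execution trace:
1. Inner try raises IndexError; inner `except IndexError as e` catches it.
2. `raise RuntimeError(...) from e` raises RuntimeError (IndexError is attached as __cause__, but only RuntimeError is active).
3. Outer `except RuntimeError` matches → val = 12.
4. `except IndexError` is not reached.
Result: 12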